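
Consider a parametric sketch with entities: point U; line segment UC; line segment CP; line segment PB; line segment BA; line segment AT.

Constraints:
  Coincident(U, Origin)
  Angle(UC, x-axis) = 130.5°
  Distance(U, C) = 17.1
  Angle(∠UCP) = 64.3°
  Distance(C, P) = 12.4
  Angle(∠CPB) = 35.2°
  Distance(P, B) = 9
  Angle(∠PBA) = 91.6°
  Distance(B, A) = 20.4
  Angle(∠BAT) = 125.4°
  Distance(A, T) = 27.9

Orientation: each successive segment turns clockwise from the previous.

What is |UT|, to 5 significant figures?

53.465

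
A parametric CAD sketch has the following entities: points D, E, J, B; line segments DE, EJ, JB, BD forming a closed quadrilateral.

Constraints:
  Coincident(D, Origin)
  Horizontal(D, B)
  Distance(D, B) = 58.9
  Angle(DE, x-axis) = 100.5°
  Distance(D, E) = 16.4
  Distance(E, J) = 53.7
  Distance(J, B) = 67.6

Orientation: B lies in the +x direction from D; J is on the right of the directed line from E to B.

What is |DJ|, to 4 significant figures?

37.38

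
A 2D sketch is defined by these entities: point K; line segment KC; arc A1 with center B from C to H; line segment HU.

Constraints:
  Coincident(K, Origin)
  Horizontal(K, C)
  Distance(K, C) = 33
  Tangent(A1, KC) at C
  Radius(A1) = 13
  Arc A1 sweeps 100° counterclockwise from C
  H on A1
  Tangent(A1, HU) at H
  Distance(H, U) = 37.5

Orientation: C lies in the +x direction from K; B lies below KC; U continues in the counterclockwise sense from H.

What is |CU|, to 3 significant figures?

52.6

K is at the origin; K and C share the same y with |KC| = 33.0 and C on the +x side, so C = (33.0, 0.00). Tangency of A1 to KC means the radius BC is perpendicular to KC, so B = C + (0, -13) = (33.0, -13.0). On A1, C sits at bearing 90° from B; a 100° counterclockwise sweep puts H at bearing 190°, so H = B + 13.0·(cos 190°, sin 190°) = (20.2, -15.3). A1 meets HU tangentially, so BH is at right angles to HU, so HU runs along (−sin 190°, cos 190°); with |HU| = 37.5, U = (26.7, -52.2). Then |CU| = |U − C| = 52.6.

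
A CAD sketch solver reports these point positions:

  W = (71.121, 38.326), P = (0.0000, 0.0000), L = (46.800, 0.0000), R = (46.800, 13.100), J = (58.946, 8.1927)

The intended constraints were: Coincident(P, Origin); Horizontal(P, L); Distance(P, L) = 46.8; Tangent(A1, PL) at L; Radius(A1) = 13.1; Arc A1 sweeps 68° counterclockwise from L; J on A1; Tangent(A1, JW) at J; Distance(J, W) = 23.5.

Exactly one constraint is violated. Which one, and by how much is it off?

Distance(J, W) = 23.5 — off by 9.00.

P = (0.00, 0.00) ✓; P.y = 0.00, L.y = 0.00 ✓; |PL| = 46.80 ✓; ∠(RL, LP) = 90.00° ✓; |RL| = 13.10 ✓; bearing(R→J) − bearing(R→L) = 68.00° ✓; |RJ| = 13.10 ✓; ∠(RJ, JW) = 90.00° ✓; |JW| = 32.50 ✗.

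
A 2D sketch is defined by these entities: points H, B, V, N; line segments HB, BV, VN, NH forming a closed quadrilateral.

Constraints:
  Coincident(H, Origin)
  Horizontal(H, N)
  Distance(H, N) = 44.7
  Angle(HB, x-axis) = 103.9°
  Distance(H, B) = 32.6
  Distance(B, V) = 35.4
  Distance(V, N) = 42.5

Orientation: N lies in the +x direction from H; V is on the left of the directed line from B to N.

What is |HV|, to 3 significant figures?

47.0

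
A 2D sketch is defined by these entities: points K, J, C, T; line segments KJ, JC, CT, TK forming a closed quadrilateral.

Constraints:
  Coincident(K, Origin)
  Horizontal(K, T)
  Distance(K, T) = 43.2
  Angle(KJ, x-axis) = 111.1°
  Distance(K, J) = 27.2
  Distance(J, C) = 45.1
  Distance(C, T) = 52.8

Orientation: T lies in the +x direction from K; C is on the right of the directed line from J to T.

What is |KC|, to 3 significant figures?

20.4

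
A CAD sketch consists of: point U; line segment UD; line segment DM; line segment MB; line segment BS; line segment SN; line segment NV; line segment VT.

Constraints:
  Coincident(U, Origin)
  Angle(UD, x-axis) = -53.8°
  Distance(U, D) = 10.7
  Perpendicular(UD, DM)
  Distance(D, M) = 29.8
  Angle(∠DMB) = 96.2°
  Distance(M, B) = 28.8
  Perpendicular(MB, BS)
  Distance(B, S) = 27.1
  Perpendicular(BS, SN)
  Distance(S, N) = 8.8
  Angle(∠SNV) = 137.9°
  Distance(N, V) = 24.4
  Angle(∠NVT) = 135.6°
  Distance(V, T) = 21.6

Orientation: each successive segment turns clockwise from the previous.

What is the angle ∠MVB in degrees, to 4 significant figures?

78.24°

U is at the origin; UD runs at -53.8° with length 10.7, so D = (6.319, -8.634). UD ⟂ DM, so DM runs at -143.8°; with |DM| = 29.8, M = (-17.73, -26.23). ∠DMB = 96.2° gives MB at 132.4° from the x-axis; with |MB| = 28.8, B = (-37.15, -4.967). The perpendicularity gives BS at right angles to MB, so BS runs at 42.40°; with |BS| = 27.1, S = (-17.14, 13.31). BS ⟂ SN, so SN runs at -47.60°; with |SN| = 8.8, N = (-11.20, 6.808). ∠SNV = 137.9° gives NV at -89.70° from the x-axis; with |NV| = 24.4, V = (-11.07, -17.59). Then cos ∠MVB = VM·VB / (|VM||VB|), giving 78.24°.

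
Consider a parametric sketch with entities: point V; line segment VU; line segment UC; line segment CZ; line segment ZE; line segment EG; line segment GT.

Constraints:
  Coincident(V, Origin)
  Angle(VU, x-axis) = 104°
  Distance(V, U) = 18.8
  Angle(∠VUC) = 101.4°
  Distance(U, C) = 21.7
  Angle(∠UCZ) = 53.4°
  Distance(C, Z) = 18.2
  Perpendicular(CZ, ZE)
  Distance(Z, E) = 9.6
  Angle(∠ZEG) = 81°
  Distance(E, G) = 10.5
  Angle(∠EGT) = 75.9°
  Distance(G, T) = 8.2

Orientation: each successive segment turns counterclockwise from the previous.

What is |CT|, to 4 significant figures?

11.05

V is at the origin; VU runs at 104.0° with length 18.8, so U = (-4.548, 18.24). ∠VUC = 101.4° gives UC at -177.4° from the x-axis; with |UC| = 21.7, C = (-26.23, 17.26). ∠UCZ = 53.4° gives CZ at -50.80° from the x-axis; with |CZ| = 18.2, Z = (-14.72, 3.153). CZ ⟂ ZE, so ZE runs at 39.20°; with |ZE| = 9.6, E = (-7.283, 9.221). ∠ZEG = 81.0° gives EG at 138.2° from the x-axis; with |EG| = 10.5, G = (-15.11, 16.22). ∠EGT = 75.9° gives GT at -117.7° from the x-axis; with |GT| = 8.2, T = (-18.92, 8.959). Then |CT| = |T − C| = 11.05.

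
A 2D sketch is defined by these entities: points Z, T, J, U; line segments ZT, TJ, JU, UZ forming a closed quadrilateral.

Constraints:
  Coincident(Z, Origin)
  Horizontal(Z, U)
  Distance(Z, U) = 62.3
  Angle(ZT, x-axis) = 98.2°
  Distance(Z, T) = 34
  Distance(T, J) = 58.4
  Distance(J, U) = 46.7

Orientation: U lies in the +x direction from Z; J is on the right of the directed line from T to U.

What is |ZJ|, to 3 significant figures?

27.6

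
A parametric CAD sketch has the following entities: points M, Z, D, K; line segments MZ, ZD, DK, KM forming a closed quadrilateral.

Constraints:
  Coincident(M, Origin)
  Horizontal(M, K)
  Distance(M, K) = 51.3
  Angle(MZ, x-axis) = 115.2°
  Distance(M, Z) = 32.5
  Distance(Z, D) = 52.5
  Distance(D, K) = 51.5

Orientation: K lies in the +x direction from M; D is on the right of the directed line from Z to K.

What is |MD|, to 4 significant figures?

20.39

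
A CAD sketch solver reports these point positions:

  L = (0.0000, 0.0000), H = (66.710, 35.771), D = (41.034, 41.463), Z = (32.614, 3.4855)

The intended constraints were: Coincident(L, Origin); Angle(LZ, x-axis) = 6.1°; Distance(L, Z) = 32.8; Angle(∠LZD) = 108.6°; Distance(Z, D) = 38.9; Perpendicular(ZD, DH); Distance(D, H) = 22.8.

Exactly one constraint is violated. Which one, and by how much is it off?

Distance(D, H) = 22.8 — off by 3.50.

L = (0.00, 0.00) ✓; LZ at 6.100° ✓; |LZ| = 32.80 ✓; ∠LZD = 108.6° ✓; |ZD| = 38.90 ✓; ∠(ZD, DH) = 90.00° ✓; |DH| = 26.30 ✗.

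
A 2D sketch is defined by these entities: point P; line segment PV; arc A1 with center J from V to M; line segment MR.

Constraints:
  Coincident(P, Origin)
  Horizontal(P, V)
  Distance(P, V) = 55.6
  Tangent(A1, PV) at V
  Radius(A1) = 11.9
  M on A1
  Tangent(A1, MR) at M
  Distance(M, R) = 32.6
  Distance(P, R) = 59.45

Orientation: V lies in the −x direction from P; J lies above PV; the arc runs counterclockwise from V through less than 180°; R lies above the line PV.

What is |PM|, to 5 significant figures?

45.066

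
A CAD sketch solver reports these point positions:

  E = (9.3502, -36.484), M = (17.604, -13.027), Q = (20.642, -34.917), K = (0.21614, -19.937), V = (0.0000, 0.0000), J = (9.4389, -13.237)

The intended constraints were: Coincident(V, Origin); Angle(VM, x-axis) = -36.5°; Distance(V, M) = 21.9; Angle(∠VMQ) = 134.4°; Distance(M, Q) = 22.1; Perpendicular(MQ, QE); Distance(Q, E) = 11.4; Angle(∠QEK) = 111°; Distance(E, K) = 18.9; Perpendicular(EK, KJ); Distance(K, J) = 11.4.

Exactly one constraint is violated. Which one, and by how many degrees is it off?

Perpendicular(EK, KJ) — off by 7.10°.

V = (0.00, 0.00) ✓; VM at -36.50° ✓; |VM| = 21.90 ✓; ∠VMQ = 134.4° ✓; |MQ| = 22.10 ✓; ∠(MQ, QE) = 90.00° ✓; |QE| = 11.40 ✓; ∠QEK = 111.0° ✓; |EK| = 18.90 ✓; ∠(EK, KJ) = 82.90° ✗; |KJ| = 11.40 ✓.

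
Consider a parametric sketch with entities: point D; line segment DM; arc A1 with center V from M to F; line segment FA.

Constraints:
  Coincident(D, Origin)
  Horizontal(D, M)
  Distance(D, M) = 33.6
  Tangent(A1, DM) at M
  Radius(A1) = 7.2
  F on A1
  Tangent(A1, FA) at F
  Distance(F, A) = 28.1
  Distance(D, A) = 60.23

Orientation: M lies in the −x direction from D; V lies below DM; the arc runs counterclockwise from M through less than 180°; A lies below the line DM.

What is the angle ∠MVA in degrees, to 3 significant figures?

138°

Checks: ∠(VM, MD) = 90.00° ✓; |VM| = 7.200 ✓; |VF| = 7.200 ✓; ∠(VF, FA) = 90.00° ✓; |FA| = 28.10 ✓; |DA| = 60.23 ✓.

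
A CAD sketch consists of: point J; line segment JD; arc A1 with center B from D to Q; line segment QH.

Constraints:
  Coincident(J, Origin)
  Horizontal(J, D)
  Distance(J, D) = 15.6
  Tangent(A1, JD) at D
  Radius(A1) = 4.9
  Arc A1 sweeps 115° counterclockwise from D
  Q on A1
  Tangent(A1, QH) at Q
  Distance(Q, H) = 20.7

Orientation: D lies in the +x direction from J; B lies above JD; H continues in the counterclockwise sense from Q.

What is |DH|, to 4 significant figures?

26.09

On A1, D sits at bearing -90° from B; a 115° counterclockwise sweep puts Q at bearing 25°, so Q = B + 4.9·(cos 25°, sin 25°) = (20.04, 6.971). A1 meets QH tangentially, so BQ is at right angles to QH, so QH runs along (−sin 25°, cos 25°); with |QH| = 20.7, H = (11.29, 25.73). Then |DH| = |H − D| = 26.09.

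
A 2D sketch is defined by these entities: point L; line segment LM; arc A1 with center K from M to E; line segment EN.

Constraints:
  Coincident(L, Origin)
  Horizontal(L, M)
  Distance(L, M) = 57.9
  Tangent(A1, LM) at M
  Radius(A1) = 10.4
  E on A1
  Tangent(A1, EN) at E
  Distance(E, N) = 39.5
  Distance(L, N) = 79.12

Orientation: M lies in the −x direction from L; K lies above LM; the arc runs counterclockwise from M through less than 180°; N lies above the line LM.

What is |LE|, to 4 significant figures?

49.92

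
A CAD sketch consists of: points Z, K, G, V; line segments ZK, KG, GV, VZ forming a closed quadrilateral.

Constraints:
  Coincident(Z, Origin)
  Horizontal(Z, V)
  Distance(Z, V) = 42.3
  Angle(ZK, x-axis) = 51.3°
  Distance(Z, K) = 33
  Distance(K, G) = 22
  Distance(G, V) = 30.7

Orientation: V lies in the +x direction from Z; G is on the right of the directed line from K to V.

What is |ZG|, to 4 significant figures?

13.28

Checks: |KG| = 22.00 ✓; |GV| = 30.70 ✓.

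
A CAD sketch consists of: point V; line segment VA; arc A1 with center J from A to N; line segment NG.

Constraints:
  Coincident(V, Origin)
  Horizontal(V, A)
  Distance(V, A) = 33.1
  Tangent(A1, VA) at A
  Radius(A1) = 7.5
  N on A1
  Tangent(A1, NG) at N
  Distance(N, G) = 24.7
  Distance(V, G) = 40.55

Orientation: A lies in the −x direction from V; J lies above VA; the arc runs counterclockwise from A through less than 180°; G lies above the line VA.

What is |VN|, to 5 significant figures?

26.622

Checks: |JN| = 7.500 ✓; ∠(JN, NG) = 90.00° ✓; |NG| = 24.70 ✓; |VG| = 40.55 ✓.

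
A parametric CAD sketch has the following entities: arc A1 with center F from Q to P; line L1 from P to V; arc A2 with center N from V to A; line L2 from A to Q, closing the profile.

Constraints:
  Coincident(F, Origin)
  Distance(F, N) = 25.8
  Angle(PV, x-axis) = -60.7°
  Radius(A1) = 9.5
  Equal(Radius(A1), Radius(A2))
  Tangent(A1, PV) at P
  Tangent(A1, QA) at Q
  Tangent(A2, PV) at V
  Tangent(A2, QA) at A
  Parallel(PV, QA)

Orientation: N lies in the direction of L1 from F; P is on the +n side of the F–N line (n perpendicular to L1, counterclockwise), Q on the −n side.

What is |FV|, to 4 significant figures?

27.49

The slot axis is L1's direction at -60.7°, so u = (cos -60.7°, sin -60.7°) = (0.4894, -0.8721) and n = (−sin -60.7°, cos -60.7°) = (0.8721, 0.4894). F is at the origin and N lies 25.8 along u from F, so N = 25.8·u = (12.63, -22.50). Tangency of A1 to both parallel lines with radius 9.5 puts P and Q at F ± 9.5·n: P = (8.285, 4.649), Q = (-8.285, -4.649). Equal radii place V and A the same way about N: V = N + 9.5·n = (20.91, -17.85), A = N − 9.5·n = (4.341, -27.15). Then |FV| = |V − F| = 27.49.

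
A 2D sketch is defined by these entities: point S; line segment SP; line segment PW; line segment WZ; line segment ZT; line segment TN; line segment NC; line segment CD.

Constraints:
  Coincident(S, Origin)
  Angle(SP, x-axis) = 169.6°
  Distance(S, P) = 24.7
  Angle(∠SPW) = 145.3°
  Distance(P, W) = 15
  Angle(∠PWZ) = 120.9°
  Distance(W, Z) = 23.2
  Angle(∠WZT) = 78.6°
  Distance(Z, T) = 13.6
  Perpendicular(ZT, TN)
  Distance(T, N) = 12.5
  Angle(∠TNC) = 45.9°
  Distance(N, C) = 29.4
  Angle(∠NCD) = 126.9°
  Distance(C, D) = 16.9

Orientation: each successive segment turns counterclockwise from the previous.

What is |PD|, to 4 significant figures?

57.75

∠TNC = 45.9° gives NC at -131.1° from the x-axis; with |NC| = 29.4, C = (-47.45, -33.32). ∠NCD = 126.9° gives CD at -78.00° from the x-axis; with |CD| = 16.9, D = (-43.94, -49.85). Then |PD| = |D − P| = 57.75.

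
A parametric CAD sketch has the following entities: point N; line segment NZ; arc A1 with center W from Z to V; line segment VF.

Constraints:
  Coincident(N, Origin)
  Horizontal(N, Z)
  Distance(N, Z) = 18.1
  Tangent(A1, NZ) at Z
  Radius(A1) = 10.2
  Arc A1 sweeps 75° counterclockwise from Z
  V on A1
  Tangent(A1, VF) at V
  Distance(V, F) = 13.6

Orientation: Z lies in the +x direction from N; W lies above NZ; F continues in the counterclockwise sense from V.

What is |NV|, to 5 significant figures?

28.957

Tangency of A1 to NZ means the radius WZ is perpendicular to NZ, so W = Z + (0, 10.2) = (18.100, 10.200). On A1, Z sits at bearing -90° from W; a 75° counterclockwise sweep puts V at bearing -15°, so V = W + 10.2·(cos -15°, sin -15°) = (27.952, 7.5600). Then |NV| = |V − N| = 28.957.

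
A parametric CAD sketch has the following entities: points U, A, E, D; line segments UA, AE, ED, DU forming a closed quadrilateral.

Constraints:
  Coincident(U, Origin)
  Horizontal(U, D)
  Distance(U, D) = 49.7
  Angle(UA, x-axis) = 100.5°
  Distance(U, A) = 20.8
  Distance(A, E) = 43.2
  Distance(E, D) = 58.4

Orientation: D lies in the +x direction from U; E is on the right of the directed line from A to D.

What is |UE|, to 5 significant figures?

23.112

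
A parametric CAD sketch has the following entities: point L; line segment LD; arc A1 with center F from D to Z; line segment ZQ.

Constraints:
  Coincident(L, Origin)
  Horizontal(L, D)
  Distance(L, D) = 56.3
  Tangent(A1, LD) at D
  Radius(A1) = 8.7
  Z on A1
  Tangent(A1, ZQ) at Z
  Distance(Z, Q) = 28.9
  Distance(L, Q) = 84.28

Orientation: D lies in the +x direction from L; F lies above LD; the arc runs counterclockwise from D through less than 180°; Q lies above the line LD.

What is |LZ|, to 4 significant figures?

63.68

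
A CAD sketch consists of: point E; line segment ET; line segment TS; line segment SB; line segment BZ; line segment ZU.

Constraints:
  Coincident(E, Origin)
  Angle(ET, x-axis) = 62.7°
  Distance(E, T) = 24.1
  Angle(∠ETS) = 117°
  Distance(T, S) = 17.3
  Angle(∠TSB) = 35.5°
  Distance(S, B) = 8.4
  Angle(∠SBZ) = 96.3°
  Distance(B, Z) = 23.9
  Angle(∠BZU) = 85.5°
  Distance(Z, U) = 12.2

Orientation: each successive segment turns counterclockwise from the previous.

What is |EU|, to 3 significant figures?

44.5

E is at the origin; ET runs at 62.7° with length 24.1, so T = (11.1, 21.4). ∠ETS = 117.0° gives TS at 126° from the x-axis; with |TS| = 17.3, S = (0.958, 35.5). ∠TSB = 35.5° gives SB at -89.8° from the x-axis; with |SB| = 8.4, B = (0.988, 27.1). ∠SBZ = 96.3° gives BZ at -6.10° from the x-axis; with |BZ| = 23.9, Z = (24.8, 24.5). ∠BZU = 85.5° gives ZU at 88.4° from the x-axis; with |ZU| = 12.2, U = (25.1, 36.7). Then |EU| = |U − E| = 44.5.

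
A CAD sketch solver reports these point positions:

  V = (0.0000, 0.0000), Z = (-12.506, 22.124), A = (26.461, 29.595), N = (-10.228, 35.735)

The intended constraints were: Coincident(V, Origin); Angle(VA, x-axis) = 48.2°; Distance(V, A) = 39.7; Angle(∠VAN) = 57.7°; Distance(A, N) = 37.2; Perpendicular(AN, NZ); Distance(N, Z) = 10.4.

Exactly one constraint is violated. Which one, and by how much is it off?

Distance(N, Z) = 10.4 — off by 3.40.

V = (0.00, 0.00) ✓; VA at 48.20° ✓; |VA| = 39.70 ✓; ∠VAN = 57.70° ✓; |AN| = 37.20 ✓; ∠(AN, NZ) = 90.00° ✓; |NZ| = 13.80 ✗.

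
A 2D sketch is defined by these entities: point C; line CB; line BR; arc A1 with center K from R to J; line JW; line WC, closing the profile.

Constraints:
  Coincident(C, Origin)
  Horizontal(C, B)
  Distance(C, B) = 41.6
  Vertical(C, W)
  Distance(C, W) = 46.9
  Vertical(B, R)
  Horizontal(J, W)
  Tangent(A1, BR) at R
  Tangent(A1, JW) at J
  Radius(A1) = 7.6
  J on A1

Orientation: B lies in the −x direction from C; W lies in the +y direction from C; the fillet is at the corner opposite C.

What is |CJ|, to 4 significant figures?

57.93

The virtual corner opposite C is at (-41.60, 46.90). Tangency of A1 to BR means the radius KR is perpendicular to BR and A1 meets JW tangentially, so KJ is at right angles to JW, with radius 7.6, so the center K sits 7.6 in from both sides at K = (-34.00, 39.30). That places the tangent points at R = (-41.60, 39.30) on BR and J = (-34.00, 46.90) on JW. Then |CJ| = |J − C| = 57.93.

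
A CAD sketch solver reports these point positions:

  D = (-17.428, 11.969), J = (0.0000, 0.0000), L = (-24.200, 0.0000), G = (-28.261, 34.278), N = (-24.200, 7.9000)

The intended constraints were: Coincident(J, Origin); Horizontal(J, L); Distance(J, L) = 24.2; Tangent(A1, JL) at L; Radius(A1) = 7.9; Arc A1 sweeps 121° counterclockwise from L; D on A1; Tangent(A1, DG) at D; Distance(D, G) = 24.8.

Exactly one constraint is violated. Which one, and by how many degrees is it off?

Tangent(A1, DG) at D — off by 5.10°.

J = (0.00, 0.00) ✓; J.y = 0.00, L.y = 0.00 ✓; |JL| = 24.20 ✓; ∠(NL, LJ) = 90.00° ✓; |NL| = 7.900 ✓; bearing(N→D) − bearing(N→L) = 121.0° ✓; |ND| = 7.900 ✓; ∠(ND, DG) = 95.10° ✗; |DG| = 24.80 ✓.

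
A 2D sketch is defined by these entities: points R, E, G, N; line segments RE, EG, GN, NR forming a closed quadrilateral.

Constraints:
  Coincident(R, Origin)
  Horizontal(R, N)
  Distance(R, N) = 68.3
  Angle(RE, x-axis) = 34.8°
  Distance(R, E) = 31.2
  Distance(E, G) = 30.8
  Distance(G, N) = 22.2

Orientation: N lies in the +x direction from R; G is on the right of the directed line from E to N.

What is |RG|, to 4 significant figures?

46.85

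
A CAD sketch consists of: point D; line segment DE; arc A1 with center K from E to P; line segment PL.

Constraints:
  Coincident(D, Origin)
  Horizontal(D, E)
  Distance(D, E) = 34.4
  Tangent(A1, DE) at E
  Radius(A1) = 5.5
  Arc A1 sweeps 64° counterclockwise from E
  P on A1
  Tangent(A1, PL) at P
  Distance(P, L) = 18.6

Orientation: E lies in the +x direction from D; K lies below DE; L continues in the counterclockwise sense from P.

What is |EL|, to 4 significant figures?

23.75

D is at the origin; D and E share the same y with |DE| = 34.4 and E on the +x side, so E = (34.40, 0.000). The tangent condition forces KE to be normal to DE, so K = E + (0, -5.5) = (34.40, -5.500). On A1, E sits at bearing 90° from K; a 64° counterclockwise sweep puts P at bearing 154°, so P = K + 5.5·(cos 154°, sin 154°) = (29.46, -3.089). The tangent condition forces KP to be normal to PL, so PL runs along (−sin 154°, cos 154°); with |PL| = 18.6, L = (21.30, -19.81). Then |EL| = |L − E| = 23.75.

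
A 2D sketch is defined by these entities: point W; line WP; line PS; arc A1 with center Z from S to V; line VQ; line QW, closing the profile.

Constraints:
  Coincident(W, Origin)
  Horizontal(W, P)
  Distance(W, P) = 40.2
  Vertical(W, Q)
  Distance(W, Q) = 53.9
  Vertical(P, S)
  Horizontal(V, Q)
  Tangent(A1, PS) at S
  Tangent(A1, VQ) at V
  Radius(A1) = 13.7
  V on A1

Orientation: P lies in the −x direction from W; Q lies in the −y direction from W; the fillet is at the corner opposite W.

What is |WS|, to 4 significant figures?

56.85

W is at the origin; W and P share the same y with |WP| = 40.2 and P on the −x side, so P = (-40.20, 0.000). W and Q share the same x with |WQ| = 53.9 and Q on the −y side, so Q = (0.000, -53.90). The virtual corner opposite W is at (-40.20, -53.90). Tangency of A1 to PS means the radius ZS is perpendicular to PS and tangency of A1 to VQ means the radius ZV is perpendicular to VQ, with radius 13.7, so the center Z sits 13.7 in from both sides at Z = (-26.50, -40.20). That places the tangent points at S = (-40.20, -40.20) on PS and V = (-26.50, -53.90) on VQ. Then |WS| = |S − W| = 56.85.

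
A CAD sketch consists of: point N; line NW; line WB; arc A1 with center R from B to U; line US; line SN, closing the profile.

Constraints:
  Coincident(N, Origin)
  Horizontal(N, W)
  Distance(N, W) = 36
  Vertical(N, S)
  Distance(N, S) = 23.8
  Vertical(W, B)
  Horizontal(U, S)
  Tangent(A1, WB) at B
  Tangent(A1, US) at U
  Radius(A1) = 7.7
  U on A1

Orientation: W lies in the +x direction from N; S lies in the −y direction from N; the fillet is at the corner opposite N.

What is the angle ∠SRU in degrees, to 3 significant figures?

74.8°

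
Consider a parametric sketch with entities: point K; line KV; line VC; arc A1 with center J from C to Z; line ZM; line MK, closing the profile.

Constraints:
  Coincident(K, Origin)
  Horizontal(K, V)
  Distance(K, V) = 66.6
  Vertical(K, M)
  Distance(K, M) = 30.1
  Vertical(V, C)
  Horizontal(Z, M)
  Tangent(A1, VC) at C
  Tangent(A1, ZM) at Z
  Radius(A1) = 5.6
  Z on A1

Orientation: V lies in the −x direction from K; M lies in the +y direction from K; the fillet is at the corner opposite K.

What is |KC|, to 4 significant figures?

70.96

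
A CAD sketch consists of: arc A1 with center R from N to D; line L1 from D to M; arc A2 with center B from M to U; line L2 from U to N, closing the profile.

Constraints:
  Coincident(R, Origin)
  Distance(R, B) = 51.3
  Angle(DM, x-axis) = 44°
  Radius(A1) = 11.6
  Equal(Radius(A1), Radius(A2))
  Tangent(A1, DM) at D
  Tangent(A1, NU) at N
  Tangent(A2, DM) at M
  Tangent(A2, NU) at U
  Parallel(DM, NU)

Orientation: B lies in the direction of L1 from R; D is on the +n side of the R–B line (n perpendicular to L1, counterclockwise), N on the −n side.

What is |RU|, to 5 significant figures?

52.595

The slot axis is L1's direction at 44.0°, so u = (cos 44.0°, sin 44.0°) = (0.71934, 0.69466) and n = (−sin 44.0°, cos 44.0°) = (-0.69466, 0.71934). R is at the origin and B lies 51.3 along u from R, so B = 51.3·u = (36.902, 35.636). Tangency of A1 to both parallel lines with radius 11.6 puts D and N at R ± 11.6·n: D = (-8.0580, 8.3443), N = (8.0580, -8.3443). Equal radii place M and U the same way about B: M = B + 11.6·n = (28.844, 43.980), U = B − 11.6·n = (44.960, 27.292). Then |RU| = |U − R| = 52.595.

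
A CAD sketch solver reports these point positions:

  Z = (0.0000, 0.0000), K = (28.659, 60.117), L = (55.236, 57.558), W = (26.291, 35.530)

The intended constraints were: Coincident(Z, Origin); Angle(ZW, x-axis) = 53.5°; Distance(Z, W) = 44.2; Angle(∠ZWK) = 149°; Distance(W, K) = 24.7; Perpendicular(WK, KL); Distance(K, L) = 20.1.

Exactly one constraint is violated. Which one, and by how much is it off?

Distance(K, L) = 20.1 — off by 6.60.

Z = (0.00, 0.00) ✓; ZW at 53.50° ✓; |ZW| = 44.20 ✓; ∠ZWK = 149.0° ✓; |WK| = 24.70 ✓; ∠(WK, KL) = 90.00° ✓; |KL| = 26.70 ✗.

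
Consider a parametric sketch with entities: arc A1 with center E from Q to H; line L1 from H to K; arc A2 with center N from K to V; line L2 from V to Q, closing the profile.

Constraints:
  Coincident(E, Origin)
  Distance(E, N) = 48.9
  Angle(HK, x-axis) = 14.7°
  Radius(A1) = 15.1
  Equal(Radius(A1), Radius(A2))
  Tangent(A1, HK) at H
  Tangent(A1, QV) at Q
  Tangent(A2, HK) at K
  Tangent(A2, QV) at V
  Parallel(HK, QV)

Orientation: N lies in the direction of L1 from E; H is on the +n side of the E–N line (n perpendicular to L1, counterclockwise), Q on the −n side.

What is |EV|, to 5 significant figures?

51.178

The slot axis is L1's direction at 14.7°, so u = (cos 14.7°, sin 14.7°) = (0.96727, 0.25376) and n = (−sin 14.7°, cos 14.7°) = (-0.25376, 0.96727). E is at the origin and N lies 48.9 along u from E, so N = 48.9·u = (47.299, 12.409). Tangency of A1 to both parallel lines with radius 15.1 puts H and Q at E ± 15.1·n: H = (-3.8317, 14.606), Q = (3.8317, -14.606). Equal radii place K and V the same way about N: K = N + 15.1·n = (43.468, 27.015), V = N − 15.1·n = (51.131, -2.1970). Then |EV| = |V − E| = 51.178.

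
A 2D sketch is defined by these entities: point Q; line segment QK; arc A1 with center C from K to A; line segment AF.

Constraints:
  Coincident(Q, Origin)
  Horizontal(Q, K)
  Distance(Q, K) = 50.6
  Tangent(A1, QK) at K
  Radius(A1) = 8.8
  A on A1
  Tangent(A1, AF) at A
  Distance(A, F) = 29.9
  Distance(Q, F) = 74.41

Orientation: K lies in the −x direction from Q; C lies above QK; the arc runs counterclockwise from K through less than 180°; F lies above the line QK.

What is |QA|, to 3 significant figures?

46.7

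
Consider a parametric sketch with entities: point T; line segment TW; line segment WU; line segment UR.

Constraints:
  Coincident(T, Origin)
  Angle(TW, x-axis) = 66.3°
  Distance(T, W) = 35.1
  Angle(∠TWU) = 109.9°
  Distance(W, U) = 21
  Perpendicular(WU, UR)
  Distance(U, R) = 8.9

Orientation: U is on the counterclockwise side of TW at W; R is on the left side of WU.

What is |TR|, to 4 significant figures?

40.82

T is at the origin; TW runs at 66.3° with length 35.1, so W = 35.1·(cos 66.3°, sin 66.3°) = (14.11, 32.14). ∠TWU = 109.9°, so WU runs at 66.3° + (180° − 109.9°) = 136.4° from the x-axis; with |WU| = 21.0, U = W + 21.0·(cos 136.4°, sin 136.4°) = (-1.099, 46.62). WU is perpendicular to UR; with |UR| = 8.9 on the left of WU, R = U + 8.9·(-0.6896, -0.7242) = (-7.237, 40.18). Then |TR| = |R − T| = 40.82.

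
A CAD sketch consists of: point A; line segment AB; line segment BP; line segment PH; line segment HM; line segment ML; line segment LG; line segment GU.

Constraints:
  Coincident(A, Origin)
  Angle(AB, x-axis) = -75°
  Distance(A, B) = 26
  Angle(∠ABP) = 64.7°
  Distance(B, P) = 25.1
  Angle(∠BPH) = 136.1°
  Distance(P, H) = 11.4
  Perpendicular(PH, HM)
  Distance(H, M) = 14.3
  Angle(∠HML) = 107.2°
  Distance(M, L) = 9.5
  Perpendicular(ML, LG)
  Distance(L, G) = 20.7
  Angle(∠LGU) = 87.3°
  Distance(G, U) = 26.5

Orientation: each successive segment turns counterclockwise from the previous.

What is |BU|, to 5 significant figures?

48.050

A is at the origin; AB runs at -75.0° with length 26.0, so B = (6.7293, -25.114). ∠ABP = 64.7° gives BP at 40.300° from the x-axis; with |BP| = 25.1, P = (25.872, -8.8796). ∠BPH = 136.1° gives PH at 84.200° from the x-axis; with |PH| = 11.4, H = (27.024, 2.4620). PH is perpendicular to HM, so HM runs at 174.20°; with |HM| = 14.3, M = (12.798, 3.9071). ∠HML = 107.2° gives ML at -113.00° from the x-axis; with |ML| = 9.5, L = (9.0856, -4.8377). The perpendicularity gives LG at right angles to ML, so LG runs at -23.000°; with |LG| = 20.7, G = (28.140, -12.926). ∠LGU = 87.3° gives GU at 69.700° from the x-axis; with |GU| = 26.5, U = (37.334, 11.928). Then |BU| = |U − B| = 48.050.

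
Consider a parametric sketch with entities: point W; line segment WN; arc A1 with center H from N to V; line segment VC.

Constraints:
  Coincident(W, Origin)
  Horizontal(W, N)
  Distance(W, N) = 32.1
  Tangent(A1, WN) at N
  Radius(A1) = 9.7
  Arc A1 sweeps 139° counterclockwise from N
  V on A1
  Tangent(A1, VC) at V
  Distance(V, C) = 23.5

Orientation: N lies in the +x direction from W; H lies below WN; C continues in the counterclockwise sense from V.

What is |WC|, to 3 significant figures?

54.2

On A1, N sits at bearing 90° from H; a 139° counterclockwise sweep puts V at bearing 229°, so V = H + 9.7·(cos 229°, sin 229°) = (25.7, -17.0). Tangency of A1 to VC means the radius HV is perpendicular to VC, so VC runs along (−sin 229°, cos 229°); with |VC| = 23.5, C = (43.5, -32.4). Then |WC| = |C − W| = 54.2.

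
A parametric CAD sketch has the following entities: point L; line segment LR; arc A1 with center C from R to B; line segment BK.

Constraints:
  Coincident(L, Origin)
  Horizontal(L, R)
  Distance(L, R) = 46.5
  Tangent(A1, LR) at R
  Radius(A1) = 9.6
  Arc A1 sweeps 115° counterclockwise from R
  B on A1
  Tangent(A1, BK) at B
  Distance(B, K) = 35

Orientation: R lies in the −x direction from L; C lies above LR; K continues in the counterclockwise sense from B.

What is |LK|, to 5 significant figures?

69.462

L is at the origin; LR is horizontal with |LR| = 46.5 and R on the −x side, so R = (-46.500, 0.0000). The tangent condition forces CR to be normal to LR, so C = R + (0, 9.6) = (-46.500, 9.6000). On A1, R sits at bearing -90° from C; a 115° counterclockwise sweep puts B at bearing 25°, so B = C + 9.6·(cos 25°, sin 25°) = (-37.799, 13.657). Tangency of A1 to BK means the radius CB is perpendicular to BK, so BK runs along (−sin 25°, cos 25°); with |BK| = 35.0, K = (-52.591, 45.378). Then |LK| = |K − L| = 69.462.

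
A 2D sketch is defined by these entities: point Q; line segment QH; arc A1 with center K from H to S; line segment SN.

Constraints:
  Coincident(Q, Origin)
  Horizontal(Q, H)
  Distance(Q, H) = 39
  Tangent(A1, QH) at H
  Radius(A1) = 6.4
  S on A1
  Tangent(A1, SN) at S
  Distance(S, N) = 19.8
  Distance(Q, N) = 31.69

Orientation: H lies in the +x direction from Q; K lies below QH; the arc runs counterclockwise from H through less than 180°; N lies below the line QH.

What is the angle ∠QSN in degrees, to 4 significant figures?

67.29°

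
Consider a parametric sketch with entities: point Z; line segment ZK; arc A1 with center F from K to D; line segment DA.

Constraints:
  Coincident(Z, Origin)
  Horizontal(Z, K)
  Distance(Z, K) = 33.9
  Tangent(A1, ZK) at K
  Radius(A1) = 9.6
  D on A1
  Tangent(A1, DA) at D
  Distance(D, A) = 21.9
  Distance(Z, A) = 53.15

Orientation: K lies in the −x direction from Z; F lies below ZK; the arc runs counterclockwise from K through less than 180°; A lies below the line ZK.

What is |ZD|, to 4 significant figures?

44.63

Checks: |ZK| = 33.90 ✓; ∠(FK, KZ) = 90.00° ✓; |FK| = 9.600 ✓; |FD| = 9.600 ✓; ∠(FD, DA) = 90.00° ✓; |DA| = 21.90 ✓; |ZA| = 53.15 ✓.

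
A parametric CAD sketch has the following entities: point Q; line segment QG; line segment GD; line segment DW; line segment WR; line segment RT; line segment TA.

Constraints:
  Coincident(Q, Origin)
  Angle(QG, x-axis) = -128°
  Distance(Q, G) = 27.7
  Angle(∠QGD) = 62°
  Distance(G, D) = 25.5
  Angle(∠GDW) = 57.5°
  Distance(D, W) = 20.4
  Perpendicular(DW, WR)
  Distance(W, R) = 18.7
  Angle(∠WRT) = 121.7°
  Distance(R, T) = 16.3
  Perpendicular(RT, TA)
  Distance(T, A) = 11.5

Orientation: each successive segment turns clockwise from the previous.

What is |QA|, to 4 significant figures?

33.53

Q is at the origin; QG runs at -128.0° with length 27.7, so G = (-17.05, -21.83). ∠QGD = 62.0° gives GD at 114.0° from the x-axis; with |GD| = 25.5, D = (-27.43, 1.468). ∠GDW = 57.5° gives DW at -8.500° from the x-axis; with |DW| = 20.4, W = (-7.250, -1.548). DW ⟂ WR, so WR runs at -98.50°; with |WR| = 18.7, R = (-10.01, -20.04). ∠WRT = 121.7° gives RT at -156.8° from the x-axis; with |RT| = 16.3, T = (-25.00, -26.46). The perpendicularity gives TA at right angles to RT, so TA runs at 113.2°; with |TA| = 11.5, A = (-29.53, -15.89). Then |QA| = |A − Q| = 33.53.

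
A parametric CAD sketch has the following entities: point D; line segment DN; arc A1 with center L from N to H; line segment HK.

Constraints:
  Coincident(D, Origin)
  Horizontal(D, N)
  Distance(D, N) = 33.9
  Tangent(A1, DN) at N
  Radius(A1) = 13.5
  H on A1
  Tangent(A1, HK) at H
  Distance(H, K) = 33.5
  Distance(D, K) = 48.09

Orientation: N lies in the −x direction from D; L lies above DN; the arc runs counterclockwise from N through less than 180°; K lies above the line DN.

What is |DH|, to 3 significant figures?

23.7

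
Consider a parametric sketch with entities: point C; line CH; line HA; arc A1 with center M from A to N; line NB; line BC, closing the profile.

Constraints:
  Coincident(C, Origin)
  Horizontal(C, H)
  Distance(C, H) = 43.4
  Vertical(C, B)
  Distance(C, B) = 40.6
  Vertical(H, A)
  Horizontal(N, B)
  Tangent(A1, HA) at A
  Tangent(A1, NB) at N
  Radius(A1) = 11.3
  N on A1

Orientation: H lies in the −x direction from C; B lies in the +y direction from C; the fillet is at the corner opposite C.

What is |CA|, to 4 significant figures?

52.36

C is at the origin; CH is horizontal with |CH| = 43.4 and H on the −x side, so H = (-43.40, 0.000). C and B share the same x with |CB| = 40.6 and B on the +y side, so B = (0.000, 40.60). The virtual corner opposite C is at (-43.40, 40.60). Since A1 is tangent to HA there, MA ⟂ HA and since A1 is tangent to NB there, MN ⟂ NB, with radius 11.3, so the center M sits 11.3 in from both sides at M = (-32.10, 29.30). That places the tangent points at A = (-43.40, 29.30) on HA and N = (-32.10, 40.60) on NB. Then |CA| = |A − C| = 52.36.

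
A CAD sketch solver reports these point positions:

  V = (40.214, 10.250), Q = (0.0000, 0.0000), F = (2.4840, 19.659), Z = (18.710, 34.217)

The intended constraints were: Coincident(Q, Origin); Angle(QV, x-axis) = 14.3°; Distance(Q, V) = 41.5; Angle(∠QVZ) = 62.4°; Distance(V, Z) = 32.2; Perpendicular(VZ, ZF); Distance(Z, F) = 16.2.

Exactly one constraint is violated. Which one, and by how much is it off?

Distance(Z, F) = 16.2 — off by 5.60.

Q = (0.00, 0.00) ✓; QV at 14.30° ✓; |QV| = 41.50 ✓; ∠QVZ = 62.40° ✓; |VZ| = 32.20 ✓; ∠(VZ, ZF) = 90.00° ✓; |ZF| = 21.80 ✗.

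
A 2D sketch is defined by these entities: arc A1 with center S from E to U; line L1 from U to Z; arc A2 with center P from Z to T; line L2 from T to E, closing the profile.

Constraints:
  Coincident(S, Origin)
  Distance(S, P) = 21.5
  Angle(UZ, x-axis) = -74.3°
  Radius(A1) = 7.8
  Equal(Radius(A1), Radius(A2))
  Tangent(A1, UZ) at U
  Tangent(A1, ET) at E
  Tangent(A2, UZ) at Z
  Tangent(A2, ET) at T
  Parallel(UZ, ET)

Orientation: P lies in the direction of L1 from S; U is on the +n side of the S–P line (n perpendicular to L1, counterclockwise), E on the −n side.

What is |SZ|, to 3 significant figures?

22.9

The slot axis is L1's direction at -74.3°, so u = (cos -74.3°, sin -74.3°) = (0.271, -0.963) and n = (−sin -74.3°, cos -74.3°) = (0.963, 0.271). S is at the origin and P lies 21.5 along u from S, so P = 21.5·u = (5.82, -20.7). Tangency of A1 to both parallel lines with radius 7.8 puts U and E at S ± 7.8·n: U = (7.51, 2.11), E = (-7.51, -2.11). Equal radii place Z and T the same way about P: Z = P + 7.8·n = (13.3, -18.6), T = P − 7.8·n = (-1.69, -22.8). Then |SZ| = |Z − S| = 22.9.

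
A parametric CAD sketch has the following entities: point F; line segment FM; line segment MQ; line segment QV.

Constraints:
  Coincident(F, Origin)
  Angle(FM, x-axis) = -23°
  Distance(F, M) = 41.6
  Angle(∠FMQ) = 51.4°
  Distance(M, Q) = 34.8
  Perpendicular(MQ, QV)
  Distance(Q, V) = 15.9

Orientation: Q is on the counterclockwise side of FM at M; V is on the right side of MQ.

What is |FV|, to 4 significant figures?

49.21

F is at the origin; FM runs at -23.0° with length 41.6, so M = 41.6·(cos -23.0°, sin -23.0°) = (38.29, -16.25). ∠FMQ = 51.4°, so MQ runs at -23.0° + (180° − 51.4°) = 105.6° from the x-axis; with |MQ| = 34.8, Q = M + 34.8·(cos 105.6°, sin 105.6°) = (28.93, 17.26). MQ ⟂ QV; with |QV| = 15.9 on the right of MQ, V = Q + 15.9·(0.9632, 0.2689) = (44.25, 21.54). Then |FV| = |V − F| = 49.21.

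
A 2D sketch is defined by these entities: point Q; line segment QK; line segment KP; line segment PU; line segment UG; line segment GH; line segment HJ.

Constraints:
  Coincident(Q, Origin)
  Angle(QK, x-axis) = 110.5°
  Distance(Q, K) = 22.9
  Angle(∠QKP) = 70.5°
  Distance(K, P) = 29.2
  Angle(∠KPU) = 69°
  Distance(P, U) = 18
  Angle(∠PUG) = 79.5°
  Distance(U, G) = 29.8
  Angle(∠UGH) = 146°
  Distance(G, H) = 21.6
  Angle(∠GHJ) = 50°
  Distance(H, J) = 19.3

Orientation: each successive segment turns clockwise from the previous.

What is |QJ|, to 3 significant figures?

34.9

Q is at the origin; QK runs at 110.5° with length 22.9, so K = (-8.02, 21.4). ∠QKP = 70.5° gives KP at 1.00° from the x-axis; with |KP| = 29.2, P = (21.2, 22.0). ∠KPU = 69.0° gives PU at -110° from the x-axis; with |PU| = 18.0, U = (15.0, 5.04). ∠PUG = 79.5° gives UG at 150° from the x-axis; with |UG| = 29.8, G = (-10.7, 20.2). ∠UGH = 146.0° gives GH at 116° from the x-axis; with |GH| = 21.6, H = (-20.0, 39.7). ∠GHJ = 50.0° gives HJ at -14.5° from the x-axis; with |HJ| = 19.3, J = (-1.27, 34.8). Then |QJ| = |J − Q| = 34.9.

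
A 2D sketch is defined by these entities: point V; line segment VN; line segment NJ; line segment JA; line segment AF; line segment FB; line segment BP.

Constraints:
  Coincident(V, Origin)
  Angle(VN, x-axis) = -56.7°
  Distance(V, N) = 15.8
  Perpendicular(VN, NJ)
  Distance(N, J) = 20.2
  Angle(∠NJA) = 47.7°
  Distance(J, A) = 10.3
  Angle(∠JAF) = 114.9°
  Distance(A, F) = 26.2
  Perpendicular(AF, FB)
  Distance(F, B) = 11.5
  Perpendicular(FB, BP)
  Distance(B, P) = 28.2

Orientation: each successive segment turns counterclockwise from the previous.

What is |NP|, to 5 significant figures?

18.819

V is at the origin; VN runs at -56.7° with length 15.8, so N = (8.6746, -13.206). VN is perpendicular to NJ, so NJ runs at 33.300°; with |NJ| = 20.2, J = (25.558, -2.1155). ∠NJA = 47.7° gives JA at 165.60° from the x-axis; with |JA| = 10.3, A = (15.581, 0.44601). ∠JAF = 114.9° gives AF at -129.30° from the x-axis; with |AF| = 26.2, F = (-1.0131, -19.829). AF is perpendicular to FB, so FB runs at -39.300°; with |FB| = 11.5, B = (7.8860, -27.112). FB ⟂ BP, so BP runs at 50.700°; with |BP| = 28.2, P = (25.747, -5.2902). Then |NP| = |P − N| = 18.819.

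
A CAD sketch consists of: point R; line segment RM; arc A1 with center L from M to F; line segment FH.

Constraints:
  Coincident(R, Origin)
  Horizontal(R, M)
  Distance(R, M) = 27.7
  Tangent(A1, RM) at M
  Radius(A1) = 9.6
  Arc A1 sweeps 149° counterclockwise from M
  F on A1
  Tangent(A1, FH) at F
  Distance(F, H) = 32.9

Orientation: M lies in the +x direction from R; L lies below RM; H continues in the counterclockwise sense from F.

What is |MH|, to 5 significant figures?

41.834

On A1, M sits at bearing 90° from L; a 149° counterclockwise sweep puts F at bearing 239°, so F = L + 9.6·(cos 239°, sin 239°) = (22.756, -17.829). The tangent condition forces LF to be normal to FH, so FH runs along (−sin 239°, cos 239°); with |FH| = 32.9, H = (50.956, -34.774). Then |MH| = |H − M| = 41.834.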